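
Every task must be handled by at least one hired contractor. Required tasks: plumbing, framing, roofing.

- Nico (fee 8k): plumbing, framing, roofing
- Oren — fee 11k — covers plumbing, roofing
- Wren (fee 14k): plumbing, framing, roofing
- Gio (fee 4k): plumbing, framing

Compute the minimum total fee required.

8

Nico alone covers plumbing, framing, roofing — every task.
Total fee: 8.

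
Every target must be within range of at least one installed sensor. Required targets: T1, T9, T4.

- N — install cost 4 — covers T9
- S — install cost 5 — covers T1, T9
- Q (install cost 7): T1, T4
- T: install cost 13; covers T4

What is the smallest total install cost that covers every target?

11

The greedy cost-per-new-target heuristic would pick S and Q for 12, but a cheaper cover exists.
Choose N and Q: together they cover T1, T9, T4 — every target.
Total install cost: 4 + 7 = 11.
No cover costs less than 11.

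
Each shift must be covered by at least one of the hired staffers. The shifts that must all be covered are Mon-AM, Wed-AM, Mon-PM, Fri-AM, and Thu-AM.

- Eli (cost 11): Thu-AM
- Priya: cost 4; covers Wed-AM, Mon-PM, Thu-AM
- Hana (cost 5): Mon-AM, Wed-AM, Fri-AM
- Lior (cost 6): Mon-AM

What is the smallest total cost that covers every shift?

9

Choose Priya and Hana: together they cover Mon-AM, Wed-AM, Mon-PM, Fri-AM, Thu-AM — every shift.
Total cost: 4 + 5 = 9.
No cover costs less than 9.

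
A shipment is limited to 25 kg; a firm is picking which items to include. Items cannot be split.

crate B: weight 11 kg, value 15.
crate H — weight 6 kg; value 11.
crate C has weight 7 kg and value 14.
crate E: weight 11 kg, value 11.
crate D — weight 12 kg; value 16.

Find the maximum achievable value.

This is an integer program with binary decision variables.
crate H + crate C + crate D: weight 6 + 7 + 12 = 25 ≤ 25, value 11 + 14 + 16 = 41.
crate H + crate C + crate E: weight 6 + 7 + 11 = 24 ≤ 25, value 11 + 14 + 11 = 36.
crate B + crate H + crate C: weight 11 + 6 + 7 = 24 ≤ 25, value 15 + 11 + 14 = 40.
Best is crate H, crate C, and crate D with total value 41.

41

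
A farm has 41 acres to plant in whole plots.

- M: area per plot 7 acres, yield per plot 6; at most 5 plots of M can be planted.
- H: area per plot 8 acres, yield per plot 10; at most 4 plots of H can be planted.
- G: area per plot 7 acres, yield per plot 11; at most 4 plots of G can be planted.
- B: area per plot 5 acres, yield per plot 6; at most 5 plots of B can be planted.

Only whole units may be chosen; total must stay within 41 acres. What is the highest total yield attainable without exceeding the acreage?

3×G and 4×B: area 41 ≤ 41, yield 3·11 + 4·6 = 57.
1×H, 4×G, and 1×B: area 41 ≤ 41, yield 1·10 + 4·11 + 1·6 = 60.
Best is 60.

60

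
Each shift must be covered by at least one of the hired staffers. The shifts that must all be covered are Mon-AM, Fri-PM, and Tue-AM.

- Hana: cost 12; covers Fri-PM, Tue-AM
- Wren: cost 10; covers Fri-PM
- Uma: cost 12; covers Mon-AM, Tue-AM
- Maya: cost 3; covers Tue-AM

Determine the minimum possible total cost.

22

The greedy cost-per-new-shift heuristic would pick Maya, Wren, and Uma for 25, but a cheaper cover exists.
Choose Wren and Uma: together they cover Mon-AM, Fri-PM, Tue-AM — every shift.
Total cost: 10 + 12 = 22.
No cover costs less than 22.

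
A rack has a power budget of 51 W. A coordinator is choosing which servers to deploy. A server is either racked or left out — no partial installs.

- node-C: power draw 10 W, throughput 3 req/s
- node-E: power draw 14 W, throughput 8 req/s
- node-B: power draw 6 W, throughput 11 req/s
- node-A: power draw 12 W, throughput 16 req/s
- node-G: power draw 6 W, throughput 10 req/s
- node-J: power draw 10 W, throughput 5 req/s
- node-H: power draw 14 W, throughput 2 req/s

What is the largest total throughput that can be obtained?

50

Treat it as a binary knapsack problem.
node-C + node-E + node-B + node-A + node-G: power draw 10 + 14 + 6 + 12 + 6 = 48 ≤ 51, throughput 3 + 8 + 11 + 16 + 10 = 48.
node-E + node-B + node-A + node-G + node-J: power draw 14 + 6 + 12 + 6 + 10 = 48 ≤ 51, throughput 8 + 11 + 16 + 10 + 5 = 50.
Best is node-E, node-B, node-A, node-G, and node-J with total throughput 50.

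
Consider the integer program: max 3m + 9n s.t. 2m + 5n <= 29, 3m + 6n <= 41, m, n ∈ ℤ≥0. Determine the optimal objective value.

51

Relaxing integrality, the LP optimum is 52.20 at (m,n) = (0, 5.8), which is not an integer point.
(m,n)=(2,5): 2·2+5·5=29≤29, 3·2+6·5=36≤41, objective 51.
(m,n)=(1,5): 2·1+5·5=27≤29, 3·1+6·5=33≤41, objective 48.
(m,n)=(3,4): 2·3+5·4=26≤29, 3·3+6·4=33≤41, objective 45.
No feasible integer point exceeds 51.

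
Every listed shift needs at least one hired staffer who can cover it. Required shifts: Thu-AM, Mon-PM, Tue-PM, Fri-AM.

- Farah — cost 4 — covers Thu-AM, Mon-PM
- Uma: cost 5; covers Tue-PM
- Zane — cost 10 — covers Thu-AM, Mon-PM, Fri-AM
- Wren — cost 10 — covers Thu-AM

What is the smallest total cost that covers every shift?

15

The greedy cost-per-new-shift heuristic would pick Farah, Uma, and Zane for 19, but a cheaper cover exists.
Choose Uma and Zane: together they cover Thu-AM, Mon-PM, Tue-PM, Fri-AM — every shift.
Total cost: 5 + 10 = 15.
No cover costs less than 15.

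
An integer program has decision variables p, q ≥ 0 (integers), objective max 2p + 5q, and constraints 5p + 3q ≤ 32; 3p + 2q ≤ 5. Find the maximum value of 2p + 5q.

(p,q)=(0,2): 5·0+3·2=6≤32, 3·0+2·2=4≤5, objective 10.
(p,q)=(1,1): 5·1+3·1=8≤32, 3·1+2·1=5≤5, objective 7.
(p,q)=(0,1): 5·0+3·1=3≤32, 3·0+2·1=2≤5, objective 5.
No feasible integer point exceeds 10.

10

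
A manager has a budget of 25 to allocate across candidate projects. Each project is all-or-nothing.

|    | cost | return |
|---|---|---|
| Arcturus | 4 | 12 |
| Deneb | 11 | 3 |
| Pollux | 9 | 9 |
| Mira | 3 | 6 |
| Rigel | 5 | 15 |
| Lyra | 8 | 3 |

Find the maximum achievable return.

42

Take Arcturus, Pollux, Mira, and Rigel: cost 4 + 9 + 3 + 5 = 21 ≤ 25, return 12 + 9 + 6 + 15 = 42.
No other feasible combination does better.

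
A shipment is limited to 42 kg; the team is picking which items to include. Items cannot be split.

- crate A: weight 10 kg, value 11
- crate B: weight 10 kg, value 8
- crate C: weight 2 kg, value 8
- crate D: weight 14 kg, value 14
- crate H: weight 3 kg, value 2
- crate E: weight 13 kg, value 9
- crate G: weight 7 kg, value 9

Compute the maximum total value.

45

crate A + crate B + crate C + crate E + crate G: weight 10 + 10 + 2 + 13 + 7 = 42 ≤ 42, value 11 + 8 + 8 + 9 + 9 = 45.
crate A + crate C + crate D + crate H + crate G: weight 10 + 2 + 14 + 3 + 7 = 36 ≤ 42, value 11 + 8 + 14 + 2 + 9 = 44.
Best is crate A, crate B, crate C, crate E, and crate G with total value 45.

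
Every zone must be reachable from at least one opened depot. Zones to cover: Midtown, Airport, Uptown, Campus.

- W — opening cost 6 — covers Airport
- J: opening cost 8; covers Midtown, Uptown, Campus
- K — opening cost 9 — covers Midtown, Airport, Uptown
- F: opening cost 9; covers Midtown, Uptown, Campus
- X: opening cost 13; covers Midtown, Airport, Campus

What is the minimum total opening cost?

14

Choose W and J: together they cover Midtown, Airport, Uptown, Campus — every zone.
Total opening cost: 6 + 8 = 14.
No cover costs less than 14.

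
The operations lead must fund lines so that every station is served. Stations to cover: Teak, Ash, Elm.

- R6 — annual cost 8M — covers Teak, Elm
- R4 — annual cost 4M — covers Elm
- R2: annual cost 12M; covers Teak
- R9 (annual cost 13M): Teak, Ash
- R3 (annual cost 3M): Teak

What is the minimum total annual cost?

17

The greedy cost-per-new-station heuristic would pick R3, R4, and R9 for 20, but a cheaper cover exists.
Choose R4 and R9: together they cover Teak, Ash, Elm — every station.
Total annual cost: 4 + 13 = 17.
No cover costs less than 17.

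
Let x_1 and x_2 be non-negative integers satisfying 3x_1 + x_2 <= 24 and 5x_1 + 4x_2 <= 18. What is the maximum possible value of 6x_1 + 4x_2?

Relaxing integrality, the LP optimum is 21.60 at (x_1,x_2) = (3.6, 0), which is not an integer point.
(x_1,x_2)=(2,2): 3·2+1·2=8≤24, 5·2+4·2=18≤18, objective 20.
(x_1,x_2)=(3,0): 3·3+1·0=9≤24, 5·3+4·0=15≤18, objective 18.
(x_1,x_2)=(1,3): 3·1+1·3=6≤24, 5·1+4·3=17≤18, objective 18.
Maximum is 20 at (x_1,x_2)=(2,2).

20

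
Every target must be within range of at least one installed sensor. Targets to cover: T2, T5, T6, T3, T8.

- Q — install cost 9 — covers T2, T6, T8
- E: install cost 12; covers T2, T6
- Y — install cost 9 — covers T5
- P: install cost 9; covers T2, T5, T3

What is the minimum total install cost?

Choose Q and P: together they cover T2, T5, T6, T3, T8 — every target.
Total install cost: 9 + 9 = 18.

18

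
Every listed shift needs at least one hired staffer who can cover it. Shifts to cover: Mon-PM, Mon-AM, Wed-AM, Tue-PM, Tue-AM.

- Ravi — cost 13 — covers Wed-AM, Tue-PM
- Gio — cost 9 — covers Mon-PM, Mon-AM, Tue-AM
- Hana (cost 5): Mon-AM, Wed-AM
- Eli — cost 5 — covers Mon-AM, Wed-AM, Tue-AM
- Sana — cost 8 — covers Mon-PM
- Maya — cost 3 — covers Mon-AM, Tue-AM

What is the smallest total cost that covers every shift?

22

Choose Ravi and Gio: together they cover Mon-PM, Mon-AM, Wed-AM, Tue-PM, Tue-AM — every shift.
Total cost: 13 + 9 = 22.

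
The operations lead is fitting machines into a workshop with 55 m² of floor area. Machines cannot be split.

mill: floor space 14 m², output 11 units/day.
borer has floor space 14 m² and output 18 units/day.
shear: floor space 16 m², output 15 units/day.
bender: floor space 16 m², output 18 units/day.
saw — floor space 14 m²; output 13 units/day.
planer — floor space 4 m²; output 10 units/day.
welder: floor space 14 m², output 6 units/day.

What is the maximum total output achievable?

This is a 0-1 knapsack instance.
borer + bender + saw + planer: floor space 14 + 16 + 14 + 4 = 48 ≤ 55, output 18 + 18 + 13 + 10 = 59.
borer + shear + bender + planer: floor space 14 + 16 + 16 + 4 = 50 ≤ 55, output 18 + 15 + 18 + 10 = 61.
mill + borer + bender + planer: floor space 14 + 14 + 16 + 4 = 48 ≤ 55, output 11 + 18 + 18 + 10 = 57.
Best is borer, shear, bender, and planer with total output 61.

61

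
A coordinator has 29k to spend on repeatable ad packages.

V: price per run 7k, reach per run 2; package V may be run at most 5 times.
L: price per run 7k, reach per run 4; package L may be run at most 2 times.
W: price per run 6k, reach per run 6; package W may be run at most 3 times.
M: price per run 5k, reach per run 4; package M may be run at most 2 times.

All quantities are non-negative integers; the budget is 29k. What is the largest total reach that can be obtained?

26

This is a bounded integer knapsack.
W has the best ratio (6/6); taking only W gives at most 3×6 = 18 (stopped by the supply cap of 3).
Mixing does better — 3×W and 2×M: price 28 ≤ 29, reach 3·6 + 2·4 = 26.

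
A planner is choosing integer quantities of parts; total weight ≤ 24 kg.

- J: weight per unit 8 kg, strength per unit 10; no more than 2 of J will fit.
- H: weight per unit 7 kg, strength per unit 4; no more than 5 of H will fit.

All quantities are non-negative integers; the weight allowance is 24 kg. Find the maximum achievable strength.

24

Take 2×J and 1×H: weight 23 ≤ 24, strength 2·10 + 1·4 = 24.
J has the best ratio (10/8) and is taken to its limit of 2; remaining capacity is filled optimally with the others.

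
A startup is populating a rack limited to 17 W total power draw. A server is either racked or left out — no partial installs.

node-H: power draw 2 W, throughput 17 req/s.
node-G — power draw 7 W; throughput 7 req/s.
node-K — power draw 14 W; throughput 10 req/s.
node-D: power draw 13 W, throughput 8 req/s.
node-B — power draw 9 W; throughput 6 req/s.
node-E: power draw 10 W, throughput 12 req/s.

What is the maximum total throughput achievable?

29

This is a 0-1 knapsack instance.
node-H + node-K: power draw 2 + 14 = 16 ≤ 17, throughput 17 + 10 = 27.
node-H + node-D: power draw 2 + 13 = 15 ≤ 17, throughput 17 + 8 = 25.
node-H + node-E: power draw 2 + 10 = 12 ≤ 17, throughput 17 + 12 = 29.
Best is node-H and node-E with total throughput 29.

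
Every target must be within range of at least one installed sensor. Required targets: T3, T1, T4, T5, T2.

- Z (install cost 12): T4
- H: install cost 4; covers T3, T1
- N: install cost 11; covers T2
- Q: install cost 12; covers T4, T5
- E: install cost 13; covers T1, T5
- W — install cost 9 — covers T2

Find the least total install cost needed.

This is a weighted set-cover instance.
Choose H, Q, and W: together they cover T3, T1, T4, T5, T2 — every target.
Total install cost: 4 + 12 + 9 = 25.

25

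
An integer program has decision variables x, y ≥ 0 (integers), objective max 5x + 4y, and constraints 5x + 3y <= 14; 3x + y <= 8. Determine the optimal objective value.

17

The continuous relaxation peaks at (0, 4.67) with value 18.67; rounding to a feasible lattice point costs some objective.
(x,y)=(1,3): 5·1+3·3=14≤14, 3·1+1·3=6≤8, objective 17.
(x,y)=(0,4): 5·0+3·4=12≤14, 3·0+1·4=4≤8, objective 16.
(x,y)=(1,2): 5·1+3·2=11≤14, 3·1+1·2=5≤8, objective 13.
No feasible integer point exceeds 17.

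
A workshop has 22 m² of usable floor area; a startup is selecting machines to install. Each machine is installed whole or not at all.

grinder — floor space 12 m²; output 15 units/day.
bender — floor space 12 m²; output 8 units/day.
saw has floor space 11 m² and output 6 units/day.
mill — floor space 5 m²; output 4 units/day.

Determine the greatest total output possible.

Allowing fractional choices, the relaxed optimum would be about 22.3, but machines are indivisible.
grinder: floor space 12 ≤ 22, output 15.
grinder + mill: floor space 12 + 5 = 17 ≤ 22, output 15 + 4 = 19.
bender + mill: floor space 12 + 5 = 17 ≤ 22, output 8 + 4 = 12.
Best is grinder and mill with total output 19.

19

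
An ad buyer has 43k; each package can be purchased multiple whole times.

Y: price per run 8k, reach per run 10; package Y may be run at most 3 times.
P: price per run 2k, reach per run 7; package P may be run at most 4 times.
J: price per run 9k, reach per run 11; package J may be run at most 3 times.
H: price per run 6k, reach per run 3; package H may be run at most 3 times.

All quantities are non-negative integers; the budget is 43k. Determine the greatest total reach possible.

Take 1×Y, 4×P, and 3×J: price 43 ≤ 43, reach 1·10 + 4·7 + 3·11 = 71.
P has the best ratio (7/2) and is taken to its limit of 4; remaining capacity is filled optimally with the others.

71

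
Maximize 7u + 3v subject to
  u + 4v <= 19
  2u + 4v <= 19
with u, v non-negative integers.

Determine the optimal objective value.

(u,v)=(9,0): 1·9+4·0=9≤19, 2·9+4·0=18≤19, objective 63.
(u,v)=(8,0): 1·8+4·0=8≤19, 2·8+4·0=16≤19, objective 56.
Maximum is 63 at (u,v)=(9,0).

63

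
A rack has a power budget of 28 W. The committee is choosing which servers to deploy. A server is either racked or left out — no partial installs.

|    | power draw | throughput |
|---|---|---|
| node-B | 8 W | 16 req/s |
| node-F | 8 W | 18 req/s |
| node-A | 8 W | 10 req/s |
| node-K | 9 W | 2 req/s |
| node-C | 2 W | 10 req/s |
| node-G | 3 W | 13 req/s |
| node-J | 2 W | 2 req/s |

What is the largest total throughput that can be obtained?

Take node-B, node-F, node-C, node-G, and node-J: power draw 8 + 8 + 2 + 3 + 2 = 23 ≤ 28, throughput 16 + 18 + 10 + 13 + 2 = 59.
No other feasible combination does better.

59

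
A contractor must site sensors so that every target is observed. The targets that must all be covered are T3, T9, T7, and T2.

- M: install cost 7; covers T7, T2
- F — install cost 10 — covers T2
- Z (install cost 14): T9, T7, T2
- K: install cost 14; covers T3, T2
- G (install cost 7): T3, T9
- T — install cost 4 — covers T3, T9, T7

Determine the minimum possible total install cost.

This is an integer covering problem.
Choose M and T: together they cover T3, T9, T7, T2 — every target.
Total install cost: 7 + 4 = 11.
No cover costs less than 11.

11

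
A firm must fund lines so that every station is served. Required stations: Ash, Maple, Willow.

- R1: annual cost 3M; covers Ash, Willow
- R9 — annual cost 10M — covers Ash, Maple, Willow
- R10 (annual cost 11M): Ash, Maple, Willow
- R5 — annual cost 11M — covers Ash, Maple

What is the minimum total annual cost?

The greedy cost-per-new-station heuristic would pick R1 and R9 for 13, but a cheaper cover exists.
R9 alone covers Ash, Maple, Willow — every station.
Total annual cost: 10.
No cover costs less than 10.

10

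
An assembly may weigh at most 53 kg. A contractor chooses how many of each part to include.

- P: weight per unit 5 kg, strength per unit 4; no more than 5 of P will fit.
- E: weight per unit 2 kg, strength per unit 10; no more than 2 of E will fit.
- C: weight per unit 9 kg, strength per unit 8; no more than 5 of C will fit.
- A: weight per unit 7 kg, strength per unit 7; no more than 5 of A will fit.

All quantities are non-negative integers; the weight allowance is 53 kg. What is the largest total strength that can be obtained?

1×P, 2×E, 1×C, and 5×A: weight 53 ≤ 53, strength 1·4 + 2·10 + 1·8 + 5·7 = 67.
2×E, 3×C, and 3×A: weight 52 ≤ 53, strength 2·10 + 3·8 + 3·7 = 65.
Best is 67.

67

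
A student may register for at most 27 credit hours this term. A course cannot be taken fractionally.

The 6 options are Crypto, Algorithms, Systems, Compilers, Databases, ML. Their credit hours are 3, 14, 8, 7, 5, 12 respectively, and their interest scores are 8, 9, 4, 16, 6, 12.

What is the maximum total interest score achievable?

42

Take Crypto, Compilers, Databases, and ML: credit hours 3 + 7 + 5 + 12 = 27 ≤ 27, interest score 8 + 16 + 6 + 12 = 42.
No other feasible combination does better.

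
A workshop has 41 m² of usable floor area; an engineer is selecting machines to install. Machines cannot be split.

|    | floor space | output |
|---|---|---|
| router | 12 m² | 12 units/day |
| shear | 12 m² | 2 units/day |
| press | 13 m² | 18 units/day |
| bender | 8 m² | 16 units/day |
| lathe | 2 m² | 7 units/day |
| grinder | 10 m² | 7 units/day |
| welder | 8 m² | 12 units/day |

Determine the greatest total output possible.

60

router + press + bender + welder: floor space 12 + 13 + 8 + 8 = 41 ≤ 41, output 12 + 18 + 16 + 12 = 58.
router + bender + lathe + grinder + welder: floor space 12 + 8 + 2 + 10 + 8 = 40 ≤ 41, output 12 + 16 + 7 + 7 + 12 = 54.
press + bender + lathe + grinder + welder: floor space 13 + 8 + 2 + 10 + 8 = 41 ≤ 41, output 18 + 16 + 7 + 7 + 12 = 60.
Best is press, bender, lathe, grinder, and welder with total output 60.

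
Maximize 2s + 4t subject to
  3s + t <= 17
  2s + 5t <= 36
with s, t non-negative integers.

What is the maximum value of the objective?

30

Relaxing integrality, the LP optimum is 30.31 at (s,t) = (3.77, 5.69), which is not an integer point.
(s,t)=(3,6): 3·3+1·6=15≤17, 2·3+5·6=36≤36, objective 30.
(s,t)=(4,5): 3·4+1·5=17≤17, 2·4+5·5=33≤36, objective 28.
The best lattice point is (3,6), giving 30.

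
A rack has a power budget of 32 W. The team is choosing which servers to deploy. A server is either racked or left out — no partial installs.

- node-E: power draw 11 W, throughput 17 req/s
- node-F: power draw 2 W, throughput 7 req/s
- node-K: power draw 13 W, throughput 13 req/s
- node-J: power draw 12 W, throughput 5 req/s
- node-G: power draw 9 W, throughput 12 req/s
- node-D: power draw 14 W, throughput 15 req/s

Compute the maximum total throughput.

39

Allowing fractional choices, the relaxed optimum would be about 46.7, but servers are indivisible.
node-E + node-F + node-G: power draw 11 + 2 + 9 = 22 ≤ 32, throughput 17 + 7 + 12 = 36.
node-E + node-F + node-D: power draw 11 + 2 + 14 = 27 ≤ 32, throughput 17 + 7 + 15 = 39.
node-E + node-F + node-K: power draw 11 + 2 + 13 = 26 ≤ 32, throughput 17 + 7 + 13 = 37.
Best is node-E, node-F, and node-D with total throughput 39.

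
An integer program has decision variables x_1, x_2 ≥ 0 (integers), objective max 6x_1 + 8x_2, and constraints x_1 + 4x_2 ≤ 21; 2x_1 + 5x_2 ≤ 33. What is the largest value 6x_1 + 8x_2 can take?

Relaxing integrality, the LP optimum is 99.00 at (x_1,x_2) = (16.5, 0), which is not an integer point.
(x_1,x_2)=(16,0): 1·16+4·0=16≤21, 2·16+5·0=32≤33, objective 96.
(x_1,x_2)=(15,0): 1·15+4·0=15≤21, 2·15+5·0=30≤33, objective 90.
Maximum is 96 at (x_1,x_2)=(16,0).

96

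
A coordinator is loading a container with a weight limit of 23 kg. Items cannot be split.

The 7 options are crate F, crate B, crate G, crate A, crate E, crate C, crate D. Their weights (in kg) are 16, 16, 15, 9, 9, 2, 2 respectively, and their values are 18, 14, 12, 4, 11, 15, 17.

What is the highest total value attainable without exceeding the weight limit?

50

Take crate F, crate C, and crate D: weight 16 + 2 + 2 = 20 ≤ 23, value 18 + 15 + 17 = 50.
No other feasible combination does better.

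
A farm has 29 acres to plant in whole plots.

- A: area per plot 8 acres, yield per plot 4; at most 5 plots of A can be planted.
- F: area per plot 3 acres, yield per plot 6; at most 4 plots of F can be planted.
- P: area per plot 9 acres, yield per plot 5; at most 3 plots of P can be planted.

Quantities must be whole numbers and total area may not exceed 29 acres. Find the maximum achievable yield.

Take 1×A, 4×F, and 1×P: area 29 ≤ 29, yield 1·4 + 4·6 + 1·5 = 33.
F has the best ratio (6/3) and is taken to its limit of 4; remaining capacity is filled optimally with the others.

33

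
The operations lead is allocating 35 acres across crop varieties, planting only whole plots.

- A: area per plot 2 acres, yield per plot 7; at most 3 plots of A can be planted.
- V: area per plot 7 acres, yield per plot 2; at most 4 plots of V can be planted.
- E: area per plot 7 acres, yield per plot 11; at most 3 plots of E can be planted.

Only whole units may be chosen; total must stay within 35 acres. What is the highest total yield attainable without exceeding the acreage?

56

A has the best ratio (7/2); taking only A gives at most 3×7 = 21 (stopped by the supply cap of 3).
Mixing does better — 3×A, 1×V, and 3×E: area 34 ≤ 35, yield 3·7 + 1·2 + 3·11 = 56.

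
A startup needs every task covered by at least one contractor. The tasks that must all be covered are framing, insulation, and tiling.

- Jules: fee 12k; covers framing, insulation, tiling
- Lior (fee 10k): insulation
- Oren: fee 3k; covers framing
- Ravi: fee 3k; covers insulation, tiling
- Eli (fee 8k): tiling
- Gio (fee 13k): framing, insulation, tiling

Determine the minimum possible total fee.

6

This is a weighted set-cover instance.
Choose Oren and Ravi: together they cover framing, insulation, tiling — every task.
Total fee: 3 + 3 = 6.
No cover costs less than 6.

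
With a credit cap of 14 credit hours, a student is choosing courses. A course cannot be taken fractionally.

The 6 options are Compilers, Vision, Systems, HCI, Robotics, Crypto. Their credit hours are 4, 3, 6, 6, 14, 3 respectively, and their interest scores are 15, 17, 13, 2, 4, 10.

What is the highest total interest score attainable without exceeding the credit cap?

Allowing fractional choices, the relaxed optimum would be about 50.7, but courses are indivisible.
Vision + Systems + Crypto: credit hours 3 + 6 + 3 = 12 ≤ 14, interest score 17 + 13 + 10 = 40.
Compilers + Vision + Systems: credit hours 4 + 3 + 6 = 13 ≤ 14, interest score 15 + 17 + 13 = 45.
Compilers + Vision + Crypto: credit hours 4 + 3 + 3 = 10 ≤ 14, interest score 15 + 17 + 10 = 42.
Best is Compilers, Vision, and Systems with total interest score 45.

45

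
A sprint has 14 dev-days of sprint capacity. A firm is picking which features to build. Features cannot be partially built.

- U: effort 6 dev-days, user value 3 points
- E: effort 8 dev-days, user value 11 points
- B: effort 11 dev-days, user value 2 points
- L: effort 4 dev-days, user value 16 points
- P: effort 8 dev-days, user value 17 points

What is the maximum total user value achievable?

Allowing fractional choices, the relaxed optimum would be about 35.8, but features are indivisible.
E + L: effort 8 + 4 = 12 ≤ 14, user value 11 + 16 = 27.
U + P: effort 6 + 8 = 14 ≤ 14, user value 3 + 17 = 20.
L + P: effort 4 + 8 = 12 ≤ 14, user value 16 + 17 = 33.
Best is L and P with total user value 33.

33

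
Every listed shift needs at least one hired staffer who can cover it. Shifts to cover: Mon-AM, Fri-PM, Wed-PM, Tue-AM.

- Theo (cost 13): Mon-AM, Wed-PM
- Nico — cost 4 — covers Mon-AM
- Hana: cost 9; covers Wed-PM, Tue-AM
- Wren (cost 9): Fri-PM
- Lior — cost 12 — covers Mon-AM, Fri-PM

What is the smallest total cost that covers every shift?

This is a weighted set-cover instance.
The greedy cost-per-new-shift heuristic would pick Nico, Hana, and Wren for 22, but a cheaper cover exists.
Choose Hana and Lior: together they cover Mon-AM, Fri-PM, Wed-PM, Tue-AM — every shift.
Total cost: 9 + 12 = 21.
No cover costs less than 21.

21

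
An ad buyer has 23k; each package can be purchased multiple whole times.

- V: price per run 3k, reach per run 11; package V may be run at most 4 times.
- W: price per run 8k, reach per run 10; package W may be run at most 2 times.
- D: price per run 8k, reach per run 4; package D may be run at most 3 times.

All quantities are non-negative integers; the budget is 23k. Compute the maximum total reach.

V has the best ratio (11/3); taking only V gives at most 4×11 = 44 (stopped by the supply cap of 4).
Mixing does better — 4×V and 1×W: price 20 ≤ 23, reach 4·11 + 1·10 = 54.

54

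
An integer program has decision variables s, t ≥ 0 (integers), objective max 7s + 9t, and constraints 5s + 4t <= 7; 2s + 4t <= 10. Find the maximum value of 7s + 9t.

9

Relaxing integrality, the LP optimum is 15.75 at (s,t) = (0, 1.75), which is not an integer point.
(s,t)=(0,1): 5·0+4·1=4≤7, 2·0+4·1=4≤10, objective 9.
(s,t)=(1,0): 5·1+4·0=5≤7, 2·1+4·0=2≤10, objective 7.
The best lattice point is (0,1), giving 9.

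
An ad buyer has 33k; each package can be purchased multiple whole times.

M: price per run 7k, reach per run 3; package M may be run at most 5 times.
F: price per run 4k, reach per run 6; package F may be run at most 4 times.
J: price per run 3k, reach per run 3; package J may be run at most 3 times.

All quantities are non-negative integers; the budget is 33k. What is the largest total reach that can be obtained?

This is a bounded integer knapsack.
4×F and 3×J: price 25 ≤ 33, reach 4·6 + 3·3 = 33.
1×M, 4×F, and 3×J: price 32 ≤ 33, reach 1·3 + 4·6 + 3·3 = 36.
Best is 36.

36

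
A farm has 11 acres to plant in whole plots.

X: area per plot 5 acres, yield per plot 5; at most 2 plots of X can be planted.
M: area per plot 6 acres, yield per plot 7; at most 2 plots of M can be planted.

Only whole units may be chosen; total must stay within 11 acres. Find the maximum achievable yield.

12

Take 1×X and 1×M: area 11 ≤ 11, yield 1·5 + 1·7 = 12.
No other integer combination yields more.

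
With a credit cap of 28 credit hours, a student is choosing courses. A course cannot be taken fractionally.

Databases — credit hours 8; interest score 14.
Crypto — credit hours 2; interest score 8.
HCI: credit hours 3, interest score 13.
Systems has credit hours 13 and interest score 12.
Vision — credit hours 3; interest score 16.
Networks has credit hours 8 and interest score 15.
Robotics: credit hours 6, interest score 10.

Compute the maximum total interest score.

Allowing fractional choices, the relaxed optimum would be about 72.7, but courses are indivisible.
Databases + Crypto + HCI + Vision + Networks: credit hours 8 + 2 + 3 + 3 + 8 = 24 ≤ 28, interest score 14 + 8 + 13 + 16 + 15 = 66.
Databases + HCI + Vision + Networks + Robotics: credit hours 8 + 3 + 3 + 8 + 6 = 28 ≤ 28, interest score 14 + 13 + 16 + 15 + 10 = 68.
Databases + Crypto + Vision + Networks + Robotics: credit hours 8 + 2 + 3 + 8 + 6 = 27 ≤ 28, interest score 14 + 8 + 16 + 15 + 10 = 63.
Best is Databases, HCI, Vision, Networks, and Robotics with total interest score 68.

68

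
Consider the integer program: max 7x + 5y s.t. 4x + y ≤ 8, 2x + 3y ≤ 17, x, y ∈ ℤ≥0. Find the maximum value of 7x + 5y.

27

The continuous relaxation peaks at (0.7, 5.2) with value 30.90; rounding to a feasible lattice point costs some objective.
(x,y)=(1,4): 4·1+1·4=8≤8, 2·1+3·4=14≤17, objective 27.
(x,y)=(0,5): 4·0+1·5=5≤8, 2·0+3·5=15≤17, objective 25.
No feasible integer point exceeds 27.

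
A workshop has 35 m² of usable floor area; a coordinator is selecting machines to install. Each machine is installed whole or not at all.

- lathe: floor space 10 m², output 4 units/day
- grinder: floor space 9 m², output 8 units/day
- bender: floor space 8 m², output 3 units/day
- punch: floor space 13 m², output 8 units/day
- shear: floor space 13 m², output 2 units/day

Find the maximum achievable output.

20

Allowing fractional choices, the relaxed optimum would be about 21.1, but machines are indivisible.
grinder + punch + shear: floor space 9 + 13 + 13 = 35 ≤ 35, output 8 + 8 + 2 = 18.
grinder + bender + punch: floor space 9 + 8 + 13 = 30 ≤ 35, output 8 + 3 + 8 = 19.
lathe + grinder + punch: floor space 10 + 9 + 13 = 32 ≤ 35, output 4 + 8 + 8 = 20.
Best is lathe, grinder, and punch with total output 20.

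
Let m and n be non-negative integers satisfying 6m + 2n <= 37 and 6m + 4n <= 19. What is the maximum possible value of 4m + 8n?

(m,n)=(0,4): 6·0+2·4=8≤37, 6·0+4·4=16≤19, objective 32.
(m,n)=(1,3): 6·1+2·3=12≤37, 6·1+4·3=18≤19, objective 28.
(m,n)=(0,3): 6·0+2·3=6≤37, 6·0+4·3=12≤19, objective 24.
No feasible integer point exceeds 32.

32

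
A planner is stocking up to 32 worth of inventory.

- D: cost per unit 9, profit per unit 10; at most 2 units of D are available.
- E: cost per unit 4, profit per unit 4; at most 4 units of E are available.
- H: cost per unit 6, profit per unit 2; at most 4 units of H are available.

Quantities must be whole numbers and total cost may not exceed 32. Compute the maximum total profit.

32

D has the best ratio (10/9); taking only D gives at most 2×10 = 20 (stopped by the supply cap of 2).
Mixing does better — 2×D and 3×E: cost 30 ≤ 32, profit 2·10 + 3·4 = 32.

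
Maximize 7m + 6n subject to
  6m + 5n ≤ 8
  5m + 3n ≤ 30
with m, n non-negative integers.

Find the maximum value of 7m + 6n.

7

(m,n)=(1,0): 6·1+5·0=6≤8, 5·1+3·0=5≤30, objective 7.
(m,n)=(0,1): 6·0+5·1=5≤8, 5·0+3·1=3≤30, objective 6.
(m,n)=(0,0): 6·0+5·0=0≤8, 5·0+3·0=0≤30, objective 0.
Maximum is 7 at (m,n)=(1,0).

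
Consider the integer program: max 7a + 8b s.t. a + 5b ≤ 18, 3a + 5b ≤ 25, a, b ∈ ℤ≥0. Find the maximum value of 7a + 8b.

(a,b)=(8,0) is feasible, giving 56.
(a,b)=(7,0) is feasible, giving 49.
The best lattice point is (8,0), giving 56.

56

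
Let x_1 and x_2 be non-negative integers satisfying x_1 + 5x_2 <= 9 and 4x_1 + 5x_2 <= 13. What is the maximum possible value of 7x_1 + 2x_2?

Relaxing integrality, the LP optimum is 22.75 at (x_1,x_2) = (3.25, 0), which is not an integer point.
(x_1,x_2)=(3,0): 1·3+5·0=3≤9, 4·3+5·0=12≤13, objective 21.
(x_1,x_2)=(2,1): 1·2+5·1=7≤9, 4·2+5·1=13≤13, objective 16.
The best lattice point is (3,0), giving 21.

21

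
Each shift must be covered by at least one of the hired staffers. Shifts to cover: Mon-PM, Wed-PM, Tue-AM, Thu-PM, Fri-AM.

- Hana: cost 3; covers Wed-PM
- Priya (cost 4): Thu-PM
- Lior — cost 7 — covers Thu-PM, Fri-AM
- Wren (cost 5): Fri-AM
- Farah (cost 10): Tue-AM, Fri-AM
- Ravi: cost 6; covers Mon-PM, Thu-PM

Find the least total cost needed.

19

This is an integer covering problem.
The greedy cost-per-new-shift heuristic would pick Hana, Ravi, Wren, and Farah for 24, but a cheaper cover exists.
Choose Hana, Farah, and Ravi: together they cover Mon-PM, Wed-PM, Tue-AM, Thu-PM, Fri-AM — every shift.
Total cost: 3 + 10 + 6 = 19.
No cover costs less than 19.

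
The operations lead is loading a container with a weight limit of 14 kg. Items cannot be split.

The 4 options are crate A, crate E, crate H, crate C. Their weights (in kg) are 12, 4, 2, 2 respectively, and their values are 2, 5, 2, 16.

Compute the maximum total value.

23

crate E + crate H + crate C: weight 4 + 2 + 2 = 8 ≤ 14, value 5 + 2 + 16 = 23.
crate E + crate C: weight 4 + 2 = 6 ≤ 14, value 5 + 16 = 21.
Best is crate E, crate H, and crate C with total value 23.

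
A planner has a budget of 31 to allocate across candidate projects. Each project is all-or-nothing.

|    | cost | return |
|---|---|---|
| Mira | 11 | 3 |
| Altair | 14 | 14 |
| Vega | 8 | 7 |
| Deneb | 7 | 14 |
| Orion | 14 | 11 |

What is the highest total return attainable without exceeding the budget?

Treat it as a binary knapsack problem.
Take Altair, Vega, and Deneb: cost 14 + 8 + 7 = 29 ≤ 31, return 14 + 7 + 14 = 35.
No other feasible combination does better.

35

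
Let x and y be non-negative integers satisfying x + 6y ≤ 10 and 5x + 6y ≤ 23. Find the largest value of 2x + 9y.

(x,y)=(3,1): 1·3+6·1=9≤10, 5·3+6·1=21≤23, objective 15.
(x,y)=(2,1): 1·2+6·1=8≤10, 5·2+6·1=16≤23, objective 13.
(x,y)=(4,0): 1·4+6·0=4≤10, 5·4+6·0=20≤23, objective 8.
The best lattice point is (3,1), giving 15.

15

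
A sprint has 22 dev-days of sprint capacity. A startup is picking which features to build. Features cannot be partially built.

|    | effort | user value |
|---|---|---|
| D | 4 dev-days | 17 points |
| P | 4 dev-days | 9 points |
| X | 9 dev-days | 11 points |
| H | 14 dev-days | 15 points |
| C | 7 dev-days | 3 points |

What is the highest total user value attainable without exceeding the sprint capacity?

41

Take D, P, and H: effort 4 + 4 + 14 = 22 ≤ 22, user value 17 + 9 + 15 = 41.
No other feasible combination does better.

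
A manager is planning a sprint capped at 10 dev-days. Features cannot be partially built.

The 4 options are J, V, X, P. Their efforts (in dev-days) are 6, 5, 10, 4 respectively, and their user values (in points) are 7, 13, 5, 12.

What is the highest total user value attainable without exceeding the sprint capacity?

25

Allowing fractional choices, the relaxed optimum would be about 26.2, but features are indivisible.
V + P: effort 5 + 4 = 9 ≤ 10, user value 13 + 12 = 25.
J + P: effort 6 + 4 = 10 ≤ 10, user value 7 + 12 = 19.
V: effort 5 ≤ 10, user value 13.
Best is V and P with total user value 25.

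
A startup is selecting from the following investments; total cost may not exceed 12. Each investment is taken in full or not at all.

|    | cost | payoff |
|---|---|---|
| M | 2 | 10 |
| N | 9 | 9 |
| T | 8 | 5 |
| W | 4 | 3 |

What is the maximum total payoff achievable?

19

M + N: cost 2 + 9 = 11 ≤ 12, payoff 10 + 9 = 19.
M + W: cost 2 + 4 = 6 ≤ 12, payoff 10 + 3 = 13.
M + T: cost 2 + 8 = 10 ≤ 12, payoff 10 + 5 = 15.
Best is M and N with total payoff 19.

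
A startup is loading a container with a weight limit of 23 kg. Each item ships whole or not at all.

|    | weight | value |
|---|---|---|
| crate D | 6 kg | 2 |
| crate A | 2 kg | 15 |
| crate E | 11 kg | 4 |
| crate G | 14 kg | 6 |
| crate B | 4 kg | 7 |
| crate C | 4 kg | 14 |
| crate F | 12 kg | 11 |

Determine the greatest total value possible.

47

Allowing fractional choices, the relaxed optimum would be about 47.4, but items are indivisible.
crate A + crate C + crate F: weight 2 + 4 + 12 = 18 ≤ 23, value 15 + 14 + 11 = 40.
crate A + crate B + crate C + crate F: weight 2 + 4 + 4 + 12 = 22 ≤ 23, value 15 + 7 + 14 + 11 = 47.
Best is crate A, crate B, crate C, and crate F with total value 47.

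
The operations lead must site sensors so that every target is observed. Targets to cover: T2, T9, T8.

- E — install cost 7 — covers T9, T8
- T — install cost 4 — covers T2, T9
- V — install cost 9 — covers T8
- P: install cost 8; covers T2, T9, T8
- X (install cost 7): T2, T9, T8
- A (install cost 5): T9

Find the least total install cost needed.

7

The greedy cost-per-new-target heuristic would pick T and E for 11, but a cheaper cover exists.
X alone covers T2, T9, T8 — every target.
Total install cost: 7.
No cover costs less than 7.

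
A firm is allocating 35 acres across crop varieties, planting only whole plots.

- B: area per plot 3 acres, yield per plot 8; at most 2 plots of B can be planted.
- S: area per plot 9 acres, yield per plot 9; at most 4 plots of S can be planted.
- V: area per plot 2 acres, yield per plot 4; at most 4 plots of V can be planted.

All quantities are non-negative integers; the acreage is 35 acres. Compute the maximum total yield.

50

2×B, 3×S, and 1×V: area 35 ≤ 35, yield 2·8 + 3·9 + 1·4 = 47.
2×B, 2×S, and 4×V: area 32 ≤ 35, yield 2·8 + 2·9 + 4·4 = 50.
Best is 50.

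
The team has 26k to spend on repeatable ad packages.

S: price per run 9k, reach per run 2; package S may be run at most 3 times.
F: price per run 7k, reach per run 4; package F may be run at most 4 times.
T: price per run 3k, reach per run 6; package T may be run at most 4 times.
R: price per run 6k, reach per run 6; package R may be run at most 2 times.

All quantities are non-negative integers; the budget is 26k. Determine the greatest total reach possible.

36

T has the best ratio (6/3); taking only T gives at most 4×6 = 24 (stopped by the supply cap of 4).
Mixing does better — 4×T and 2×R: price 24 ≤ 26, reach 4·6 + 2·6 = 36.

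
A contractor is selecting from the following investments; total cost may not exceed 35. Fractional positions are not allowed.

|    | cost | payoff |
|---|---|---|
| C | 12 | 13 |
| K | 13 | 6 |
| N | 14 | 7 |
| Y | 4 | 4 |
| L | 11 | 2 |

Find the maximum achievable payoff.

Take C, N, and Y: cost 12 + 14 + 4 = 30 ≤ 35, payoff 13 + 7 + 4 = 24.
No other feasible combination does better.

24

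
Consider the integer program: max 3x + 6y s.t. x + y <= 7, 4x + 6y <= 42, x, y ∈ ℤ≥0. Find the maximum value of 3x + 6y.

42

(x,y)=(0,7): 1·0+1·7=7≤7, 4·0+6·7=42≤42, objective 42.
(x,y)=(1,6): 1·1+1·6=7≤7, 4·1+6·6=40≤42, objective 39.
(x,y)=(0,6): 1·0+1·6=6≤7, 4·0+6·6=36≤42, objective 36.
Maximum is 42 at (x,y)=(0,7).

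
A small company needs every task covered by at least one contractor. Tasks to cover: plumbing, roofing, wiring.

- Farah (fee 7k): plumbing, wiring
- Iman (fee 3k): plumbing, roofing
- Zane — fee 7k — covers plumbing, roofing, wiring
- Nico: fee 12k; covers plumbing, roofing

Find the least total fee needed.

The greedy cost-per-new-task heuristic would pick Iman and Farah for 10, but a cheaper cover exists.
Zane alone covers plumbing, roofing, wiring — every task.
Total fee: 7.
No cover costs less than 7.

7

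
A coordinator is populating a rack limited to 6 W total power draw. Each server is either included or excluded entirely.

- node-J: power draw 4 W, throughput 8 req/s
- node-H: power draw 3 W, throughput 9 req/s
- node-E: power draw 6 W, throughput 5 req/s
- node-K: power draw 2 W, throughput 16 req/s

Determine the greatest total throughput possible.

25

Take node-H and node-K: power draw 3 + 2 = 5 ≤ 6, throughput 9 + 16 = 25.
No other feasible combination does better.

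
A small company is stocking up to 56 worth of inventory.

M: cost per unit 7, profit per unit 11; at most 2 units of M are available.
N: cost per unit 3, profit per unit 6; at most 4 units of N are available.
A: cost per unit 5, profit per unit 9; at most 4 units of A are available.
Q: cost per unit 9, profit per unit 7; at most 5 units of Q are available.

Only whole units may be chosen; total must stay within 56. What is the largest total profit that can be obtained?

Take 2×M, 4×N, 4×A, and 1×Q: cost 55 ≤ 56, profit 2·11 + 4·6 + 4·9 + 1·7 = 89.
N has the best ratio (6/3) and is taken to its limit of 4; remaining capacity is filled optimally with the others.

89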